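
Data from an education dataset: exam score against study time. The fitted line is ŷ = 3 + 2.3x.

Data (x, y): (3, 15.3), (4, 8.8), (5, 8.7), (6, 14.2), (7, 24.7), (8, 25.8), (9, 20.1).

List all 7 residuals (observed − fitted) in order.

5.4, -3.4, -5.8, -2.6, 5.6, 4.4, -3.6

x=3: ŷ = 3 + 2.3·3 = 9.9; r = 15.3 − 9.9 = 5.4
x=4: ŷ = 3 + 2.3·4 = 12.2; r = 8.8 − 12.2 = -3.4
x=5: ŷ = 3 + 2.3·5 = 14.5; r = 8.7 − 14.5 = -5.8
x=6: ŷ = 3 + 2.3·6 = 16.8; r = 14.2 − 16.8 = -2.6
x=7: ŷ = 3 + 2.3·7 = 19.1; r = 24.7 − 19.1 = 5.6
x=8: ŷ = 3 + 2.3·8 = 21.4; r = 25.8 − 21.4 = 4.4
x=9: ŷ = 3 + 2.3·9 = 23.7; r = 20.1 − 23.7 = -3.6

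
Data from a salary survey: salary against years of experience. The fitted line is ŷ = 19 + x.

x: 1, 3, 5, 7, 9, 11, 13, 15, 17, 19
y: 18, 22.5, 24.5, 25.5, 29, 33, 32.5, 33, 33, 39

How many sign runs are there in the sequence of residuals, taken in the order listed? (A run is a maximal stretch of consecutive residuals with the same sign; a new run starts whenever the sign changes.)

6 runs

x=1: ŷ = 19 + 1 = 20; r = 18 − 20 = -2
x=3: ŷ = 19 + 3 = 22; r = 22.5 − 22 = 0.5
x=5: ŷ = 19 + 5 = 24; r = 24.5 − 24 = 0.5
x=7: ŷ = 19 + 7 = 26; r = 25.5 − 26 = -0.5
x=9: ŷ = 19 + 9 = 28; r = 29 − 28 = 1
x=11: ŷ = 19 + 11 = 30; r = 33 − 30 = 3
x=13: ŷ = 19 + 13 = 32; r = 32.5 − 32 = 0.5
x=15: ŷ = 19 + 15 = 34; r = 33 − 34 = -1
x=17: ŷ = 19 + 17 = 36; r = 33 − 36 = -3
x=19: ŷ = 19 + 19 = 38; r = 39 − 38 = 1
Signs: − + + − + + + − − +
Runs: −×1, +×2, −×1, +×3, −×2, +×1 → 6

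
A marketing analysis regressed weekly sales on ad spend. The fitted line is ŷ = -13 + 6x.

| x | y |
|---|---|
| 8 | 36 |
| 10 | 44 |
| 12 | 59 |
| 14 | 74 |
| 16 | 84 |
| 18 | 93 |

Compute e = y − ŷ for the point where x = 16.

ŷ = -13 + 6·16 = 83
e = 84 − 83 = 1

e = 1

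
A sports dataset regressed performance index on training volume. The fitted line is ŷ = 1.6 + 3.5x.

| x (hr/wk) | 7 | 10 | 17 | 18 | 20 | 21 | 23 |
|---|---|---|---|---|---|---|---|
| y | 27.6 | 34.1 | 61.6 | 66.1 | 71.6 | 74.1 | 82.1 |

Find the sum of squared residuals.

SSE = 12

x=7: ŷ = 1.6 + 3.5·7 = 26.1; r = 27.6 − 26.1 = 1.5
x=10: ŷ = 1.6 + 3.5·10 = 36.6; r = 34.1 − 36.6 = -2.5
x=17: ŷ = 1.6 + 3.5·17 = 61.1; r = 61.6 − 61.1 = 0.5
x=18: ŷ = 1.6 + 3.5·18 = 64.6; r = 66.1 − 64.6 = 1.5
x=20: ŷ = 1.6 + 3.5·20 = 71.6; r = 71.6 − 71.6 = 0
x=21: ŷ = 1.6 + 3.5·21 = 75.1; r = 74.1 − 75.1 = -1
x=23: ŷ = 1.6 + 3.5·23 = 82.1; r = 82.1 − 82.1 = 0
SSE = 2.25 + 6.25 + 0.25 + 2.25 + 0 + 1 + 0 = 12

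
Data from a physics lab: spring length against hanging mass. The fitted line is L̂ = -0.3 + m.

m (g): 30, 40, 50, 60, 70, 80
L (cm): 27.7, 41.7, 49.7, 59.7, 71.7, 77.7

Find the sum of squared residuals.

SSE = 16

m=30: L̂ = -0.3 + 30 = 29.7; r = 27.7 − 29.7 = -2
m=40: L̂ = -0.3 + 40 = 39.7; r = 41.7 − 39.7 = 2
m=50: L̂ = -0.3 + 50 = 49.7; r = 49.7 − 49.7 = 0
m=60: L̂ = -0.3 + 60 = 59.7; r = 59.7 − 59.7 = 0
m=70: L̂ = -0.3 + 70 = 69.7; r = 71.7 − 69.7 = 2
m=80: L̂ = -0.3 + 80 = 79.7; r = 77.7 − 79.7 = -2
SSE = 4 + 4 + 0 + 0 + 4 + 4 = 16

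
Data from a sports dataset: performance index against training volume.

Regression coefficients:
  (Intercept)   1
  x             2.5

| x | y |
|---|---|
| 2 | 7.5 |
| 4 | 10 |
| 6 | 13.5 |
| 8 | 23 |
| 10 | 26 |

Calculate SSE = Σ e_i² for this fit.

x=2: ŷ = 1 + 2.5·2 = 6; e = 7.5 − 6 = 1.5
x=4: ŷ = 1 + 2.5·4 = 11; e = 10 − 11 = -1
x=6: ŷ = 1 + 2.5·6 = 16; e = 13.5 − 16 = -2.5
x=8: ŷ = 1 + 2.5·8 = 21; e = 23 − 21 = 2
x=10: ŷ = 1 + 2.5·10 = 26; e = 26 − 26 = 0
SSE = 2.25 + 1 + 6.25 + 4 + 0 = 13.5

SSE = 13.5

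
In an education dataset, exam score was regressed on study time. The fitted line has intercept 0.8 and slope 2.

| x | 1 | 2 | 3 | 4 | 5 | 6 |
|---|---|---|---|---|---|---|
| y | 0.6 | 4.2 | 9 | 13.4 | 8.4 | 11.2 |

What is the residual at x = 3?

e = 2.2

ŷ = 0.8 + 2·3 = 6.8
e = 9 − 6.8 = 2.2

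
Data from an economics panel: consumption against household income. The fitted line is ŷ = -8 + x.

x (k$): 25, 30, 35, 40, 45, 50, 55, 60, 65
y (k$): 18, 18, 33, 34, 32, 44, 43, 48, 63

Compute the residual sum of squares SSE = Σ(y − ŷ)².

x=25: ŷ = -8 + 25 = 17; r = 18 − 17 = 1
x=30: ŷ = -8 + 30 = 22; r = 18 − 22 = -4
x=35: ŷ = -8 + 35 = 27; r = 33 − 27 = 6
x=40: ŷ = -8 + 40 = 32; r = 34 − 32 = 2
x=45: ŷ = -8 + 45 = 37; r = 32 − 37 = -5
x=50: ŷ = -8 + 50 = 42; r = 44 − 42 = 2
x=55: ŷ = -8 + 55 = 47; r = 43 − 47 = -4
x=60: ŷ = -8 + 60 = 52; r = 48 − 52 = -4
x=65: ŷ = -8 + 65 = 57; r = 63 − 57 = 6
SSE = 1 + 16 + 36 + 4 + 25 + 4 + 16 + 16 + 36 = 154

SSE = 154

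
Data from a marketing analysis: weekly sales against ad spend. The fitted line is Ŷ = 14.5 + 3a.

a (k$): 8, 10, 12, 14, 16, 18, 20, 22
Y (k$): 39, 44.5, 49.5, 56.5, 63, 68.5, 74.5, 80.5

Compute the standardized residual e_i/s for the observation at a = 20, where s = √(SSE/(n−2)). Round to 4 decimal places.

0.0000

a=8: Ŷ = 14.5 + 3·8 = 38.5; e = 39 − 38.5 = 0.5
a=10: Ŷ = 14.5 + 3·10 = 44.5; e = 44.5 − 44.5 = 0
a=12: Ŷ = 14.5 + 3·12 = 50.5; e = 49.5 − 50.5 = -1
a=14: Ŷ = 14.5 + 3·14 = 56.5; e = 56.5 − 56.5 = 0
a=16: Ŷ = 14.5 + 3·16 = 62.5; e = 63 − 62.5 = 0.5
a=18: Ŷ = 14.5 + 3·18 = 68.5; e = 68.5 − 68.5 = 0
a=20: Ŷ = 14.5 + 3·20 = 74.5; e = 74.5 − 74.5 = 0
a=22: Ŷ = 14.5 + 3·22 = 80.5; e = 80.5 − 80.5 = 0
SSE = 0.25 + 0 + 1 + 0 + 0.25 + 0 + 0 + 0 = 1.5
s = √(1.5/6) = 0.5
e/s = 0 / 0.5 = 0.0000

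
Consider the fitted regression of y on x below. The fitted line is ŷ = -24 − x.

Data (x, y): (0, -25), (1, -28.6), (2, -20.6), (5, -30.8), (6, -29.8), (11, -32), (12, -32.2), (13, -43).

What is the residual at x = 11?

r = 3

ŷ = -24 − 11 = -35
r = -32 − (-35) = 3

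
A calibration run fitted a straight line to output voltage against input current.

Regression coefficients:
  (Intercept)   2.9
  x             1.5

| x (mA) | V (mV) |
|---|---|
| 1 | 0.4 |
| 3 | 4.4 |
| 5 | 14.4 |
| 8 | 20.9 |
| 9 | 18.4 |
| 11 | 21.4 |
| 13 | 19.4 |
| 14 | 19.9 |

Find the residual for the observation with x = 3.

V̂ = 2.9 + 1.5·3 = 7.4
r = 4.4 − 7.4 = -3

r = -3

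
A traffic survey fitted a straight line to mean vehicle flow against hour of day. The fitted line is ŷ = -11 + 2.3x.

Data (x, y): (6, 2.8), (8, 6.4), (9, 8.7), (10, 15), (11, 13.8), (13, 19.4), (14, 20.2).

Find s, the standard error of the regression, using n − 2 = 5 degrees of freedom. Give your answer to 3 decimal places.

x=6: ŷ = -11 + 2.3·6 = 2.8; r = 2.8 − 2.8 = 0
x=8: ŷ = -11 + 2.3·8 = 7.4; r = 6.4 − 7.4 = -1
x=9: ŷ = -11 + 2.3·9 = 9.7; r = 8.7 − 9.7 = -1
x=10: ŷ = -11 + 2.3·10 = 12; r = 15 − 12 = 3
x=11: ŷ = -11 + 2.3·11 = 14.3; r = 13.8 − 14.3 = -0.5
x=13: ŷ = -11 + 2.3·13 = 18.9; r = 19.4 − 18.9 = 0.5
x=14: ŷ = -11 + 2.3·14 = 21.2; r = 20.2 − 21.2 = -1
SSE = 0 + 1 + 1 + 9 + 0.25 + 0.25 + 1 = 12.5
s = √(12.5/5) = √2.5 ≈ 1.581

s = 1.581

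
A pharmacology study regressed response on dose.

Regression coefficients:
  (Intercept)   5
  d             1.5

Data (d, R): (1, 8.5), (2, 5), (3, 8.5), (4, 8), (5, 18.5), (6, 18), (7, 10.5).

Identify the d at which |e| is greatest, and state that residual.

d=1: R̂ = 5 + 1.5·1 = 6.5; e = 8.5 − 6.5 = 2
d=2: R̂ = 5 + 1.5·2 = 8; e = 5 − 8 = -3
d=3: R̂ = 5 + 1.5·3 = 9.5; e = 8.5 − 9.5 = -1
d=4: R̂ = 5 + 1.5·4 = 11; e = 8 − 11 = -3
d=5: R̂ = 5 + 1.5·5 = 12.5; e = 18.5 − 12.5 = 6
d=6: R̂ = 5 + 1.5·6 = 14; e = 18 − 14 = 4
d=7: R̂ = 5 + 1.5·7 = 15.5; e = 10.5 − 15.5 = -5
Largest |e| is 6 at d = 5, residual 6.

d = 5, e = 6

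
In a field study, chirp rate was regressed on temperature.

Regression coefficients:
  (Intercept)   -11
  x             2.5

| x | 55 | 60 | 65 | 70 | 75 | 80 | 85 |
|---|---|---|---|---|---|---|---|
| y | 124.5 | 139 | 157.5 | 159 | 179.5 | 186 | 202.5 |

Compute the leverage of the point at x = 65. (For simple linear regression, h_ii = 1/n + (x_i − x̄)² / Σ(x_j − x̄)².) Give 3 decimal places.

x̄ = (55 + 60 + 65 + 70 + 75 + 80 + 85)/7 = 70
Σ(x − x̄)² = 225 + 100 + 25 + 0 + 25 + 100 + 225 = 700
h = 1/7 + (-5)²/700 = 0.142857 + 0.0357143 = 0.179

h = 0.179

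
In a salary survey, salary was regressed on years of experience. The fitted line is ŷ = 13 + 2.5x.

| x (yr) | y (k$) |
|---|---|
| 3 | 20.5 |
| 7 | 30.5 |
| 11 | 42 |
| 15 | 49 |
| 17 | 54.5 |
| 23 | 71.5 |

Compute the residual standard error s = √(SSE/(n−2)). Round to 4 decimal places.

s = 1.2748

x=3: ŷ = 13 + 2.5·3 = 20.5; r = 20.5 − 20.5 = 0
x=7: ŷ = 13 + 2.5·7 = 30.5; r = 30.5 − 30.5 = 0
x=11: ŷ = 13 + 2.5·11 = 40.5; r = 42 − 40.5 = 1.5
x=15: ŷ = 13 + 2.5·15 = 50.5; r = 49 − 50.5 = -1.5
x=17: ŷ = 13 + 2.5·17 = 55.5; r = 54.5 − 55.5 = -1
x=23: ŷ = 13 + 2.5·23 = 70.5; r = 71.5 − 70.5 = 1
SSE = 0 + 0 + 2.25 + 2.25 + 1 + 1 = 6.5
s = √(6.5/4) = √1.625 ≈ 1.2748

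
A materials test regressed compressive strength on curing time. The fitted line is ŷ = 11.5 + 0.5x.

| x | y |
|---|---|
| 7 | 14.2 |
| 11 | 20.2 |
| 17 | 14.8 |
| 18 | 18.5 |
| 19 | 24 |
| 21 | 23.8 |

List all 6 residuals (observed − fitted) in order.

x=7: ŷ = 11.5 + 0.5·7 = 15; r = 14.2 − 15 = -0.8
x=11: ŷ = 11.5 + 0.5·11 = 17; r = 20.2 − 17 = 3.2
x=17: ŷ = 11.5 + 0.5·17 = 20; r = 14.8 − 20 = -5.2
x=18: ŷ = 11.5 + 0.5·18 = 20.5; r = 18.5 − 20.5 = -2
x=19: ŷ = 11.5 + 0.5·19 = 21; r = 24 − 21 = 3
x=21: ŷ = 11.5 + 0.5·21 = 22; r = 23.8 − 22 = 1.8

-0.8, 3.2, -5.2, -2, 3, 1.8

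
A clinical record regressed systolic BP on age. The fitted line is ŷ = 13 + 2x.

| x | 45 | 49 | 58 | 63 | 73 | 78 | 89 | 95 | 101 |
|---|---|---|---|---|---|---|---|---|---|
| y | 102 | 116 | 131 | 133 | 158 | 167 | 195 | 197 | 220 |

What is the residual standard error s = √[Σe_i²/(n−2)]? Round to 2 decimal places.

s = 4.60

x=45: ŷ = 13 + 2·45 = 103; e = 102 − 103 = -1
x=49: ŷ = 13 + 2·49 = 111; e = 116 − 111 = 5
x=58: ŷ = 13 + 2·58 = 129; e = 131 − 129 = 2
x=63: ŷ = 13 + 2·63 = 139; e = 133 − 139 = -6
x=73: ŷ = 13 + 2·73 = 159; e = 158 − 159 = -1
x=78: ŷ = 13 + 2·78 = 169; e = 167 − 169 = -2
x=89: ŷ = 13 + 2·89 = 191; e = 195 − 191 = 4
x=95: ŷ = 13 + 2·95 = 203; e = 197 − 203 = -6
x=101: ŷ = 13 + 2·101 = 215; e = 220 − 215 = 5
SSE = 1 + 25 + 4 + 36 + 1 + 4 + 16 + 36 + 25 = 148
s = √(148/7) = √21.1429 ≈ 4.60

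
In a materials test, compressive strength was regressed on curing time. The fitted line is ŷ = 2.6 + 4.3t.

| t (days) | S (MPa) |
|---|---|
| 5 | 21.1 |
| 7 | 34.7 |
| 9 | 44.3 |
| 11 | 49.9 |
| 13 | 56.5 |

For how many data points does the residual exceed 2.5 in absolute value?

t=5: ŷ = 2.6 + 4.3·5 = 24.1; r = 21.1 − 24.1 = -3
t=7: ŷ = 2.6 + 4.3·7 = 32.7; r = 34.7 − 32.7 = 2
t=9: ŷ = 2.6 + 4.3·9 = 41.3; r = 44.3 − 41.3 = 3
t=11: ŷ = 2.6 + 4.3·11 = 49.9; r = 49.9 − 49.9 = 0
t=13: ŷ = 2.6 + 4.3·13 = 58.5; r = 56.5 − 58.5 = -2
|r| > 2.5: t=5 (|r|=3), t=9 (|r|=3) → 2

2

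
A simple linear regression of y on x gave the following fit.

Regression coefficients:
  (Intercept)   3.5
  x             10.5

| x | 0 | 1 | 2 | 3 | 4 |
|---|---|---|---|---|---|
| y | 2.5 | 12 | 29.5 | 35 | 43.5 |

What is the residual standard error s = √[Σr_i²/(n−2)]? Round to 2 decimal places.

s = 3.37

x=0: ŷ = 3.5 + 10.5·0 = 3.5; r = 2.5 − 3.5 = -1
x=1: ŷ = 3.5 + 10.5·1 = 14; r = 12 − 14 = -2
x=2: ŷ = 3.5 + 10.5·2 = 24.5; r = 29.5 − 24.5 = 5
x=3: ŷ = 3.5 + 10.5·3 = 35; r = 35 − 35 = 0
x=4: ŷ = 3.5 + 10.5·4 = 45.5; r = 43.5 − 45.5 = -2
SSE = 1 + 4 + 25 + 0 + 4 = 34
s = √(34/3) = √11.3333 ≈ 3.37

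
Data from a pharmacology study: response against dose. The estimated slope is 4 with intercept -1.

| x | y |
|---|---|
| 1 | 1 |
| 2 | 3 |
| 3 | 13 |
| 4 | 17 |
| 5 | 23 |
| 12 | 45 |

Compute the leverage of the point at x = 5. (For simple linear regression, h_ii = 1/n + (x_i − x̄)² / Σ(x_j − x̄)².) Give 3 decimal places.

x̄ = (1 + 2 + 3 + 4 + 5 + 12)/6 = 4.5
Σ(x − x̄)² = 12.25 + 6.25 + 2.25 + 0.25 + 0.25 + 56.25 = 77.5
h = 1/6 + (0.5)²/77.5 = 0.166667 + 0.00322581 = 0.170

h = 0.170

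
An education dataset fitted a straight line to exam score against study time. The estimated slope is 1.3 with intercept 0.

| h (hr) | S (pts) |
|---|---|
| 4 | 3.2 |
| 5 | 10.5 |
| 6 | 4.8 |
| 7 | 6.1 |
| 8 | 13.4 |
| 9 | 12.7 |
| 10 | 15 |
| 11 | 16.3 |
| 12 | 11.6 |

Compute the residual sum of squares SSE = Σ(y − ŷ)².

h=4: Ŝ = 1.3·4 = 5.2; r = 3.2 − 5.2 = -2
h=5: Ŝ = 1.3·5 = 6.5; r = 10.5 − 6.5 = 4
h=6: Ŝ = 1.3·6 = 7.8; r = 4.8 − 7.8 = -3
h=7: Ŝ = 1.3·7 = 9.1; r = 6.1 − 9.1 = -3
h=8: Ŝ = 1.3·8 = 10.4; r = 13.4 − 10.4 = 3
h=9: Ŝ = 1.3·9 = 11.7; r = 12.7 − 11.7 = 1
h=10: Ŝ = 1.3·10 = 13; r = 15 − 13 = 2
h=11: Ŝ = 1.3·11 = 14.3; r = 16.3 − 14.3 = 2
h=12: Ŝ = 1.3·12 = 15.6; r = 11.6 − 15.6 = -4
SSE = 4 + 16 + 9 + 9 + 9 + 1 + 4 + 4 + 16 = 72

SSE = 72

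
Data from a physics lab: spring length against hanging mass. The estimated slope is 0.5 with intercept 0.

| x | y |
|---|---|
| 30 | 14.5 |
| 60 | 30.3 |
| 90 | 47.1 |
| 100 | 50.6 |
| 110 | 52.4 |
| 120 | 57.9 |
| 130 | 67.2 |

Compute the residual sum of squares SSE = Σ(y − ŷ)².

x=30: ŷ = 0.5·30 = 15; e = 14.5 − 15 = -0.5
x=60: ŷ = 0.5·60 = 30; e = 30.3 − 30 = 0.3
x=90: ŷ = 0.5·90 = 45; e = 47.1 − 45 = 2.1
x=100: ŷ = 0.5·100 = 50; e = 50.6 − 50 = 0.6
x=110: ŷ = 0.5·110 = 55; e = 52.4 − 55 = -2.6
x=120: ŷ = 0.5·120 = 60; e = 57.9 − 60 = -2.1
x=130: ŷ = 0.5·130 = 65; e = 67.2 − 65 = 2.2
SSE = 0.25 + 0.09 + 4.41 + 0.36 + 6.76 + 4.41 + 4.84 = 21.12

SSE = 21.12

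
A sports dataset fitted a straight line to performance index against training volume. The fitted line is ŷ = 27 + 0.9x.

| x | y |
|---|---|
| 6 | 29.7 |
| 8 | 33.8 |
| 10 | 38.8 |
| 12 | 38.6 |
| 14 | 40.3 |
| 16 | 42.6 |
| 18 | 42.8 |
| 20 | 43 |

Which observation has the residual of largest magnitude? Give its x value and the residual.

x=6: ŷ = 27 + 0.9·6 = 32.4; r = 29.7 − 32.4 = -2.7
x=8: ŷ = 27 + 0.9·8 = 34.2; r = 33.8 − 34.2 = -0.4
x=10: ŷ = 27 + 0.9·10 = 36; r = 38.8 − 36 = 2.8
x=12: ŷ = 27 + 0.9·12 = 37.8; r = 38.6 − 37.8 = 0.8
x=14: ŷ = 27 + 0.9·14 = 39.6; r = 40.3 − 39.6 = 0.7
x=16: ŷ = 27 + 0.9·16 = 41.4; r = 42.6 − 41.4 = 1.2
x=18: ŷ = 27 + 0.9·18 = 43.2; r = 42.8 − 43.2 = -0.4
x=20: ŷ = 27 + 0.9·20 = 45; r = 43 − 45 = -2
Largest |r| is 2.8 at x = 10, residual 2.8.

x = 10, r = 2.8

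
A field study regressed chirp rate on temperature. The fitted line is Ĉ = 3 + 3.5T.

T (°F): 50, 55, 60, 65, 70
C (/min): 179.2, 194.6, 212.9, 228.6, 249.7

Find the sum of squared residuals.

T=50: Ĉ = 3 + 3.5·50 = 178; e = 179.2 − 178 = 1.2
T=55: Ĉ = 3 + 3.5·55 = 195.5; e = 194.6 − 195.5 = -0.9
T=60: Ĉ = 3 + 3.5·60 = 213; e = 212.9 − 213 = -0.1
T=65: Ĉ = 3 + 3.5·65 = 230.5; e = 228.6 − 230.5 = -1.9
T=70: Ĉ = 3 + 3.5·70 = 248; e = 249.7 − 248 = 1.7
SSE = 1.44 + 0.81 + 0.01 + 3.61 + 2.89 = 8.76

SSE = 8.76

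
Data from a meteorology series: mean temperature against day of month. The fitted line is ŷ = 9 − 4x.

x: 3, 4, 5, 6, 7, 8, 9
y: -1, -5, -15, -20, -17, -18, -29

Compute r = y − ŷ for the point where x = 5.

r = -4

ŷ = 9 − 4·5 = -11
r = -15 − (-11) = -4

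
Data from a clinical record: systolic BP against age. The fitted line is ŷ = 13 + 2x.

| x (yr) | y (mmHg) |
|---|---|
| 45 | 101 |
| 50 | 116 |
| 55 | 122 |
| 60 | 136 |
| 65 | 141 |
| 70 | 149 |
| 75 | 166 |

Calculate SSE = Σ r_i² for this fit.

x=45: ŷ = 13 + 2·45 = 103; r = 101 − 103 = -2
x=50: ŷ = 13 + 2·50 = 113; r = 116 − 113 = 3
x=55: ŷ = 13 + 2·55 = 123; r = 122 − 123 = -1
x=60: ŷ = 13 + 2·60 = 133; r = 136 − 133 = 3
x=65: ŷ = 13 + 2·65 = 143; r = 141 − 143 = -2
x=70: ŷ = 13 + 2·70 = 153; r = 149 − 153 = -4
x=75: ŷ = 13 + 2·75 = 163; r = 166 − 163 = 3
SSE = 4 + 9 + 1 + 9 + 4 + 16 + 9 = 52

SSE = 52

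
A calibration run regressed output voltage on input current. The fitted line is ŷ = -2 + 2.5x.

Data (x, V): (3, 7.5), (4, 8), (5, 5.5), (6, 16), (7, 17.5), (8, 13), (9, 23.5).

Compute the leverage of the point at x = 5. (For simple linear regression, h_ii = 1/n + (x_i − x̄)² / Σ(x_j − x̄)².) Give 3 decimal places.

x̄ = (3 + 4 + 5 + 6 + 7 + 8 + 9)/7 = 6
Σ(x − x̄)² = 9 + 4 + 1 + 0 + 1 + 4 + 9 = 28
h = 1/7 + (-1)²/28 = 0.142857 + 0.0357143 = 0.179

h = 0.179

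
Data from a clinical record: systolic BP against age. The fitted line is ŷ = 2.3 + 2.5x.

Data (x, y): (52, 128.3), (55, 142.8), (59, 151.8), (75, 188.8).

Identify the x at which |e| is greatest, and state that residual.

x=52: ŷ = 2.3 + 2.5·52 = 132.3; e = 128.3 − 132.3 = -4
x=55: ŷ = 2.3 + 2.5·55 = 139.8; e = 142.8 − 139.8 = 3
x=59: ŷ = 2.3 + 2.5·59 = 149.8; e = 151.8 − 149.8 = 2
x=75: ŷ = 2.3 + 2.5·75 = 189.8; e = 188.8 − 189.8 = -1
Largest |e| is 4 at x = 52, residual -4.

x = 52, e = -4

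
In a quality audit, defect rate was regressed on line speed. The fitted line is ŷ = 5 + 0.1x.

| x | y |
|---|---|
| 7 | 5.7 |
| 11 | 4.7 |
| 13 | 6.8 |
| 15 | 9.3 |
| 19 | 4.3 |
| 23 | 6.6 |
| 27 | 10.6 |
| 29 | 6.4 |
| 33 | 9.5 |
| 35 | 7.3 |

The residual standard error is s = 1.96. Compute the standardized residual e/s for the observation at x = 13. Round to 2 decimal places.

0.26

ŷ = 5 + 0.1·13 = 6.3
e = 6.8 − 6.3 = 0.5
e/s = 0.5 / 1.96 = 0.26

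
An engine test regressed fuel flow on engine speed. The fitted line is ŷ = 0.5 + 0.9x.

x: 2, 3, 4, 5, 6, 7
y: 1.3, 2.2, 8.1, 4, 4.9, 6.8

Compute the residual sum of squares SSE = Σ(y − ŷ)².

x=2: ŷ = 0.5 + 0.9·2 = 2.3; r = 1.3 − 2.3 = -1
x=3: ŷ = 0.5 + 0.9·3 = 3.2; r = 2.2 − 3.2 = -1
x=4: ŷ = 0.5 + 0.9·4 = 4.1; r = 8.1 − 4.1 = 4
x=5: ŷ = 0.5 + 0.9·5 = 5; r = 4 − 5 = -1
x=6: ŷ = 0.5 + 0.9·6 = 5.9; r = 4.9 − 5.9 = -1
x=7: ŷ = 0.5 + 0.9·7 = 6.8; r = 6.8 − 6.8 = 0
SSE = 1 + 1 + 16 + 1 + 1 + 0 = 20

SSE = 20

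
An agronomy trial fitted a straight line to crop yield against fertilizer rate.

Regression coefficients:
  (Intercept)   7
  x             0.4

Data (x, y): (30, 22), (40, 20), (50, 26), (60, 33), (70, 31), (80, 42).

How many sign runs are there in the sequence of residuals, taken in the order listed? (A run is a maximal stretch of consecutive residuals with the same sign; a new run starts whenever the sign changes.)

x=30: ŷ = 7 + 0.4·30 = 19; r = 22 − 19 = 3
x=40: ŷ = 7 + 0.4·40 = 23; r = 20 − 23 = -3
x=50: ŷ = 7 + 0.4·50 = 27; r = 26 − 27 = -1
x=60: ŷ = 7 + 0.4·60 = 31; r = 33 − 31 = 2
x=70: ŷ = 7 + 0.4·70 = 35; r = 31 − 35 = -4
x=80: ŷ = 7 + 0.4·80 = 39; r = 42 − 39 = 3
Signs: + − − + − +
Runs: +×1, −×2, +×1, −×1, +×1 → 5

5 runs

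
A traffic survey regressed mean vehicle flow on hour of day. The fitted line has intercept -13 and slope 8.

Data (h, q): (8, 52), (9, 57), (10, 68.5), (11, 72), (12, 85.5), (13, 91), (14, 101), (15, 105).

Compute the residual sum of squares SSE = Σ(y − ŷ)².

h=8: q̂ = -13 + 8·8 = 51; r = 52 − 51 = 1
h=9: q̂ = -13 + 8·9 = 59; r = 57 − 59 = -2
h=10: q̂ = -13 + 8·10 = 67; r = 68.5 − 67 = 1.5
h=11: q̂ = -13 + 8·11 = 75; r = 72 − 75 = -3
h=12: q̂ = -13 + 8·12 = 83; r = 85.5 − 83 = 2.5
h=13: q̂ = -13 + 8·13 = 91; r = 91 − 91 = 0
h=14: q̂ = -13 + 8·14 = 99; r = 101 − 99 = 2
h=15: q̂ = -13 + 8·15 = 107; r = 105 − 107 = -2
SSE = 1 + 4 + 2.25 + 9 + 6.25 + 0 + 4 + 4 = 30.5

SSE = 30.5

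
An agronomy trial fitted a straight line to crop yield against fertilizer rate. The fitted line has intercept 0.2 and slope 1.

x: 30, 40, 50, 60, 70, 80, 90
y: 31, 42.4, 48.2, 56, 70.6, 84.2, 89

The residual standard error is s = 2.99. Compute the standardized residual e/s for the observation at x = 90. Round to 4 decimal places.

ŷ = 0.2 + 90 = 90.2
e = 89 − 90.2 = -1.2
e/s = -1.2 / 2.99 = -0.4013

-0.4013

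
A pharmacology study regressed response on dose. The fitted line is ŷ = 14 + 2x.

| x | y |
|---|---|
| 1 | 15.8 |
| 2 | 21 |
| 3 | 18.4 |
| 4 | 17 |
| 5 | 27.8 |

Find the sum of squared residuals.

SSE = 51.04

x=1: ŷ = 14 + 2·1 = 16; e = 15.8 − 16 = -0.2
x=2: ŷ = 14 + 2·2 = 18; e = 21 − 18 = 3
x=3: ŷ = 14 + 2·3 = 20; e = 18.4 − 20 = -1.6
x=4: ŷ = 14 + 2·4 = 22; e = 17 − 22 = -5
x=5: ŷ = 14 + 2·5 = 24; e = 27.8 − 24 = 3.8
SSE = 0.04 + 9 + 2.56 + 25 + 14.44 = 51.04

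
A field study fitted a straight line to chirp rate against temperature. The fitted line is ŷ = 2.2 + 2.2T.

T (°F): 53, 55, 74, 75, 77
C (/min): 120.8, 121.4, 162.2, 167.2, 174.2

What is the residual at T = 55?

ŷ = 2.2 + 2.2·55 = 123.2
r = 121.4 − 123.2 = -1.8

r = -1.8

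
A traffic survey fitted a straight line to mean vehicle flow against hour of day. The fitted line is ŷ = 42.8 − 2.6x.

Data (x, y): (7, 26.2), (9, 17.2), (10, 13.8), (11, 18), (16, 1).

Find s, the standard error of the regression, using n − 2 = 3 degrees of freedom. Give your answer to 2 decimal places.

x=7: ŷ = 42.8 − 2.6·7 = 24.6; e = 26.2 − 24.6 = 1.6
x=9: ŷ = 42.8 − 2.6·9 = 19.4; e = 17.2 − 19.4 = -2.2
x=10: ŷ = 42.8 − 2.6·10 = 16.8; e = 13.8 − 16.8 = -3
x=11: ŷ = 42.8 − 2.6·11 = 14.2; e = 18 − 14.2 = 3.8
x=16: ŷ = 42.8 − 2.6·16 = 1.2; e = 1 − 1.2 = -0.2
SSE = 2.56 + 4.84 + 9 + 14.44 + 0.04 = 30.88
s = √(30.88/3) = √10.2933 ≈ 3.21

s = 3.21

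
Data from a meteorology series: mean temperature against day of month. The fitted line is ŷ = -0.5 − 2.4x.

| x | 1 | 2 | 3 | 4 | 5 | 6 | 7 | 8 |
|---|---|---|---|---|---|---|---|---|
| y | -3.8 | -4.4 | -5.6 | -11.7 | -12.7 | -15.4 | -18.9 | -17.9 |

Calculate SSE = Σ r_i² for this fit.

SSE = 14.68

x=1: ŷ = -0.5 − 2.4·1 = -2.9; r = -3.8 − (-2.9) = -0.9
x=2: ŷ = -0.5 − 2.4·2 = -5.3; r = -4.4 − (-5.3) = 0.9
x=3: ŷ = -0.5 − 2.4·3 = -7.7; r = -5.6 − (-7.7) = 2.1
x=4: ŷ = -0.5 − 2.4·4 = -10.1; r = -11.7 − (-10.1) = -1.6
x=5: ŷ = -0.5 − 2.4·5 = -12.5; r = -12.7 − (-12.5) = -0.2
x=6: ŷ = -0.5 − 2.4·6 = -14.9; r = -15.4 − (-14.9) = -0.5
x=7: ŷ = -0.5 − 2.4·7 = -17.3; r = -18.9 − (-17.3) = -1.6
x=8: ŷ = -0.5 − 2.4·8 = -19.7; r = -17.9 − (-19.7) = 1.8
SSE = 0.81 + 0.81 + 4.41 + 2.56 + 0.04 + 0.25 + 2.56 + 3.24 = 14.68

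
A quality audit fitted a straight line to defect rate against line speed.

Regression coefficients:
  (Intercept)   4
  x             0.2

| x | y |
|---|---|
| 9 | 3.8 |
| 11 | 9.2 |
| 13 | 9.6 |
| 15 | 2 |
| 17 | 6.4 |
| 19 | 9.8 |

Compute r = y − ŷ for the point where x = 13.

r = 3

ŷ = 4 + 0.2·13 = 6.6
r = 9.6 − 6.6 = 3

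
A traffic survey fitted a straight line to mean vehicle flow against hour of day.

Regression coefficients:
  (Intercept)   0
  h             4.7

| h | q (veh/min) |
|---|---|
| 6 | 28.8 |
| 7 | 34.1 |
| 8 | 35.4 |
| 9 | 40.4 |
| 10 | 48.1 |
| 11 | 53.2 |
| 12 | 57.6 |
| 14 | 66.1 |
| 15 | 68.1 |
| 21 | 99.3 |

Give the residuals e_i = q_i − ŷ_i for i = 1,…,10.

0.6, 1.2, -2.2, -1.9, 1.1, 1.5, 1.2, 0.3, -2.4, 0.6

h=6: ŷ = 4.7·6 = 28.2; e = 28.8 − 28.2 = 0.6
h=7: ŷ = 4.7·7 = 32.9; e = 34.1 − 32.9 = 1.2
h=8: ŷ = 4.7·8 = 37.6; e = 35.4 − 37.6 = -2.2
h=9: ŷ = 4.7·9 = 42.3; e = 40.4 − 42.3 = -1.9
h=10: ŷ = 4.7·10 = 47; e = 48.1 − 47 = 1.1
h=11: ŷ = 4.7·11 = 51.7; e = 53.2 − 51.7 = 1.5
h=12: ŷ = 4.7·12 = 56.4; e = 57.6 − 56.4 = 1.2
h=14: ŷ = 4.7·14 = 65.8; e = 66.1 − 65.8 = 0.3
h=15: ŷ = 4.7·15 = 70.5; e = 68.1 − 70.5 = -2.4
h=21: ŷ = 4.7·21 = 98.7; e = 99.3 − 98.7 = 0.6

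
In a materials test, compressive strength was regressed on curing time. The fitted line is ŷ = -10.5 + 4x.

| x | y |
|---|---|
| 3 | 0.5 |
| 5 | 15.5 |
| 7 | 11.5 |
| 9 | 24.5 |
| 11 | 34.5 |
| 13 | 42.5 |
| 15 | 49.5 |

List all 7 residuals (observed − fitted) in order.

-1, 6, -6, -1, 1, 1, 0

x=3: ŷ = -10.5 + 4·3 = 1.5; r = 0.5 − 1.5 = -1
x=5: ŷ = -10.5 + 4·5 = 9.5; r = 15.5 − 9.5 = 6
x=7: ŷ = -10.5 + 4·7 = 17.5; r = 11.5 − 17.5 = -6
x=9: ŷ = -10.5 + 4·9 = 25.5; r = 24.5 − 25.5 = -1
x=11: ŷ = -10.5 + 4·11 = 33.5; r = 34.5 − 33.5 = 1
x=13: ŷ = -10.5 + 4·13 = 41.5; r = 42.5 − 41.5 = 1
x=15: ŷ = -10.5 + 4·15 = 49.5; r = 49.5 − 49.5 = 0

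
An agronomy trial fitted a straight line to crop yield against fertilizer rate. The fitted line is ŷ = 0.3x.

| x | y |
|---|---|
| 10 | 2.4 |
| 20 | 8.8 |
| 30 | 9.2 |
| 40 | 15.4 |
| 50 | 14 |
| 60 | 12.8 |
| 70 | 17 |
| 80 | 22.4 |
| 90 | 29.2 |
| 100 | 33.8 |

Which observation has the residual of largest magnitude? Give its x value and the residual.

x = 60, e = -5.2

x=10: ŷ = 0.3·10 = 3; e = 2.4 − 3 = -0.6
x=20: ŷ = 0.3·20 = 6; e = 8.8 − 6 = 2.8
x=30: ŷ = 0.3·30 = 9; e = 9.2 − 9 = 0.2
x=40: ŷ = 0.3·40 = 12; e = 15.4 − 12 = 3.4
x=50: ŷ = 0.3·50 = 15; e = 14 − 15 = -1
x=60: ŷ = 0.3·60 = 18; e = 12.8 − 18 = -5.2
x=70: ŷ = 0.3·70 = 21; e = 17 − 21 = -4
x=80: ŷ = 0.3·80 = 24; e = 22.4 − 24 = -1.6
x=90: ŷ = 0.3·90 = 27; e = 29.2 − 27 = 2.2
x=100: ŷ = 0.3·100 = 30; e = 33.8 − 30 = 3.8
Largest |e| is 5.2 at x = 60, residual -5.2.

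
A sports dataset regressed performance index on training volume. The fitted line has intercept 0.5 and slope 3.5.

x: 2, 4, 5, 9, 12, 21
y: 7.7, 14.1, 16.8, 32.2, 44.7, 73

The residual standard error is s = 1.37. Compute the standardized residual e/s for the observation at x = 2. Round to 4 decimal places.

0.1460

ŷ = 0.5 + 3.5·2 = 7.5
e = 7.7 − 7.5 = 0.2
e/s = 0.2 / 1.37 = 0.1460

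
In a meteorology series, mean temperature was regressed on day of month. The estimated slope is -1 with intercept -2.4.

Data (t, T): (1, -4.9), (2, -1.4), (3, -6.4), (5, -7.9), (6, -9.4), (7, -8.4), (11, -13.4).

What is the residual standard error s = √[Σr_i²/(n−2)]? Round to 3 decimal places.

s = 1.703

t=1: ŷ = -2.4 − 1 = -3.4; r = -4.9 − (-3.4) = -1.5
t=2: ŷ = -2.4 − 2 = -4.4; r = -1.4 − (-4.4) = 3
t=3: ŷ = -2.4 − 3 = -5.4; r = -6.4 − (-5.4) = -1
t=5: ŷ = -2.4 − 5 = -7.4; r = -7.9 − (-7.4) = -0.5
t=6: ŷ = -2.4 − 6 = -8.4; r = -9.4 − (-8.4) = -1
t=7: ŷ = -2.4 − 7 = -9.4; r = -8.4 − (-9.4) = 1
t=11: ŷ = -2.4 − 11 = -13.4; r = -13.4 − (-13.4) = 0
SSE = 2.25 + 9 + 1 + 0.25 + 1 + 1 + 0 = 14.5
s = √(14.5/5) = √2.9 ≈ 1.703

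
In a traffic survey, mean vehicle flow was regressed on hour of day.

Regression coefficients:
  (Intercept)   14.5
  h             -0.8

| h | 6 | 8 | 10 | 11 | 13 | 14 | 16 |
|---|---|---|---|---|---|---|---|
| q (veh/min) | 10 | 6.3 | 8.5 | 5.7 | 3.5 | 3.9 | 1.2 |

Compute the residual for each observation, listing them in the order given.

0.3, -1.8, 2, 0, -0.6, 0.6, -0.5

h=6: ŷ = 14.5 − 0.8·6 = 9.7; r = 10 − 9.7 = 0.3
h=8: ŷ = 14.5 − 0.8·8 = 8.1; r = 6.3 − 8.1 = -1.8
h=10: ŷ = 14.5 − 0.8·10 = 6.5; r = 8.5 − 6.5 = 2
h=11: ŷ = 14.5 − 0.8·11 = 5.7; r = 5.7 − 5.7 = 0
h=13: ŷ = 14.5 − 0.8·13 = 4.1; r = 3.5 − 4.1 = -0.6
h=14: ŷ = 14.5 − 0.8·14 = 3.3; r = 3.9 − 3.3 = 0.6
h=16: ŷ = 14.5 − 0.8·16 = 1.7; r = 1.2 − 1.7 = -0.5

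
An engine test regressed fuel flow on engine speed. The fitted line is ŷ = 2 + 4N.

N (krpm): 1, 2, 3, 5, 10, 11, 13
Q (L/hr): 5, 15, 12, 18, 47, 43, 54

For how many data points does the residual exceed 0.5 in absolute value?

6

N=1: ŷ = 2 + 4·1 = 6; r = 5 − 6 = -1
N=2: ŷ = 2 + 4·2 = 10; r = 15 − 10 = 5
N=3: ŷ = 2 + 4·3 = 14; r = 12 − 14 = -2
N=5: ŷ = 2 + 4·5 = 22; r = 18 − 22 = -4
N=10: ŷ = 2 + 4·10 = 42; r = 47 − 42 = 5
N=11: ŷ = 2 + 4·11 = 46; r = 43 − 46 = -3
N=13: ŷ = 2 + 4·13 = 54; r = 54 − 54 = 0
|r| > 0.5: N=1 (|r|=1), N=2 (|r|=5), N=3 (|r|=2), N=5 (|r|=4), N=10 (|r|=5), N=11 (|r|=3) → 6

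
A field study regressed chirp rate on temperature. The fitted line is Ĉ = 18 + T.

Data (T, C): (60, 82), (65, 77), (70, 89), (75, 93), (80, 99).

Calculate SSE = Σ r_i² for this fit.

SSE = 54

T=60: Ĉ = 18 + 60 = 78; r = 82 − 78 = 4
T=65: Ĉ = 18 + 65 = 83; r = 77 − 83 = -6
T=70: Ĉ = 18 + 70 = 88; r = 89 − 88 = 1
T=75: Ĉ = 18 + 75 = 93; r = 93 − 93 = 0
T=80: Ĉ = 18 + 80 = 98; r = 99 − 98 = 1
SSE = 16 + 36 + 1 + 0 + 1 = 54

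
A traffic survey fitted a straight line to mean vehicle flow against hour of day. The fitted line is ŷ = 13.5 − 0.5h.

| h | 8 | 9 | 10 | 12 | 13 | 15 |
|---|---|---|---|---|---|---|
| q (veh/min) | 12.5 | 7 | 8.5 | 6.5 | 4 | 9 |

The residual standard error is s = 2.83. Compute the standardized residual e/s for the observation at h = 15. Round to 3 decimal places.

ŷ = 13.5 − 0.5·15 = 6
e = 9 − 6 = 3
e/s = 3 / 2.83 = 1.060

1.060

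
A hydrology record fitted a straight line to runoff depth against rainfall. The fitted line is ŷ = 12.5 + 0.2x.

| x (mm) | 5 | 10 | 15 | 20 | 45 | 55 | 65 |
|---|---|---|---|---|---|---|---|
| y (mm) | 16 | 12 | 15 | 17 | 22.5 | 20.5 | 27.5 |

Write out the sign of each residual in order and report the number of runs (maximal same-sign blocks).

x=5: ŷ = 12.5 + 0.2·5 = 13.5; r = 16 − 13.5 = 2.5
x=10: ŷ = 12.5 + 0.2·10 = 14.5; r = 12 − 14.5 = -2.5
x=15: ŷ = 12.5 + 0.2·15 = 15.5; r = 15 − 15.5 = -0.5
x=20: ŷ = 12.5 + 0.2·20 = 16.5; r = 17 − 16.5 = 0.5
x=45: ŷ = 12.5 + 0.2·45 = 21.5; r = 22.5 − 21.5 = 1
x=55: ŷ = 12.5 + 0.2·55 = 23.5; r = 20.5 − 23.5 = -3
x=65: ŷ = 12.5 + 0.2·65 = 25.5; r = 27.5 − 25.5 = 2
Signs: + − − + + − +
Runs: +×1, −×2, +×2, −×1, +×1 → 5

5 runs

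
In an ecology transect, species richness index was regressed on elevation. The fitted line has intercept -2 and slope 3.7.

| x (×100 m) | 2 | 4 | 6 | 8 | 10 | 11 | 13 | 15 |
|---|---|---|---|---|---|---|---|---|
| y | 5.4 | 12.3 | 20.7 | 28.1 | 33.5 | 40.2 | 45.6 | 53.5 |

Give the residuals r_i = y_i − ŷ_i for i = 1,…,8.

x=2: ŷ = -2 + 3.7·2 = 5.4; r = 5.4 − 5.4 = 0
x=4: ŷ = -2 + 3.7·4 = 12.8; r = 12.3 − 12.8 = -0.5
x=6: ŷ = -2 + 3.7·6 = 20.2; r = 20.7 − 20.2 = 0.5
x=8: ŷ = -2 + 3.7·8 = 27.6; r = 28.1 − 27.6 = 0.5
x=10: ŷ = -2 + 3.7·10 = 35; r = 33.5 − 35 = -1.5
x=11: ŷ = -2 + 3.7·11 = 38.7; r = 40.2 − 38.7 = 1.5
x=13: ŷ = -2 + 3.7·13 = 46.1; r = 45.6 − 46.1 = -0.5
x=15: ŷ = -2 + 3.7·15 = 53.5; r = 53.5 − 53.5 = 0

0, -0.5, 0.5, 0.5, -1.5, 1.5, -0.5, 0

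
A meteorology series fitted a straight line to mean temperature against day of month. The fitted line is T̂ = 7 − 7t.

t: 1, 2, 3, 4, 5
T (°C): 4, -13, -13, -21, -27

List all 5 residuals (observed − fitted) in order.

4, -6, 1, 0, 1

t=1: T̂ = 7 − 7·1 = 0; e = 4 − 0 = 4
t=2: T̂ = 7 − 7·2 = -7; e = -13 − (-7) = -6
t=3: T̂ = 7 − 7·3 = -14; e = -13 − (-14) = 1
t=4: T̂ = 7 − 7·4 = -21; e = -21 − (-21) = 0
t=5: T̂ = 7 − 7·5 = -28; e = -27 − (-28) = 1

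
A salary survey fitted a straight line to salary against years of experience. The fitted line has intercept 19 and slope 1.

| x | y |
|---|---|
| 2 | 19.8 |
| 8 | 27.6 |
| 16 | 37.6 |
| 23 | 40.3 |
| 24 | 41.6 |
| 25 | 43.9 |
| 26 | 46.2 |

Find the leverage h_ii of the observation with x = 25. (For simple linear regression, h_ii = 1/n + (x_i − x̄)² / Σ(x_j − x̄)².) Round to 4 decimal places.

h = 0.2424

x̄ = (2 + 8 + 16 + 23 + 24 + 25 + 26)/7 = 17.7143
Σ(x − x̄)² = 246.939 + 94.3673 + 2.93878 + 27.9388 + 39.5102 + 53.0816 + 68.6531 = 533.429
h = 1/7 + (7.28571)²/533.429 = 0.142857 + 0.0995103 = 0.2424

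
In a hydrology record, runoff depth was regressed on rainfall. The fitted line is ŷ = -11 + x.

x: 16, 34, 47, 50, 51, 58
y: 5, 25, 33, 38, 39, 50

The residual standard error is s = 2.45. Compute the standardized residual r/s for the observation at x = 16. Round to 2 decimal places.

ŷ = -11 + 16 = 5
r = 5 − 5 = 0
r/s = 0 / 2.45 = 0.00

0.00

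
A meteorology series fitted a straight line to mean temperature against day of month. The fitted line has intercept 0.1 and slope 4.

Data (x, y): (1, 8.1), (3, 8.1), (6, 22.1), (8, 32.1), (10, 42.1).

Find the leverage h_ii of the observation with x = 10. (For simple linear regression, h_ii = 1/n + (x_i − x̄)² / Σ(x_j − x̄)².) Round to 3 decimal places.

h = 0.564

x̄ = (1 + 3 + 6 + 8 + 10)/5 = 5.6
Σ(x − x̄)² = 21.16 + 6.76 + 0.16 + 5.76 + 19.36 = 53.2
h = 1/5 + (4.4)²/53.2 = 0.2 + 0.36391 = 0.564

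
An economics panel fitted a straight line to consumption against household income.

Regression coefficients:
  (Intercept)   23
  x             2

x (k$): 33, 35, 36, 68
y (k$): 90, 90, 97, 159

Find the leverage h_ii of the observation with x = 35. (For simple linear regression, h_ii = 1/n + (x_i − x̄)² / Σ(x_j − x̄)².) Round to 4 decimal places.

x̄ = (33 + 35 + 36 + 68)/4 = 43
Σ(x − x̄)² = 100 + 64 + 49 + 625 = 838
h = 1/4 + (-8)²/838 = 0.25 + 0.0763723 = 0.3264

h = 0.3264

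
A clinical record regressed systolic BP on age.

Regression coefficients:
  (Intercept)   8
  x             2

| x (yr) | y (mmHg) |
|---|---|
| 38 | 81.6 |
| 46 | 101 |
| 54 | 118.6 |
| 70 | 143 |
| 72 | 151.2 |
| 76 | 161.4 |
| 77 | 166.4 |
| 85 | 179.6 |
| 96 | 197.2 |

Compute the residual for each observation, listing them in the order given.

-2.4, 1, 2.6, -5, -0.8, 1.4, 4.4, 1.6, -2.8

x=38: ŷ = 8 + 2·38 = 84; e = 81.6 − 84 = -2.4
x=46: ŷ = 8 + 2·46 = 100; e = 101 − 100 = 1
x=54: ŷ = 8 + 2·54 = 116; e = 118.6 − 116 = 2.6
x=70: ŷ = 8 + 2·70 = 148; e = 143 − 148 = -5
x=72: ŷ = 8 + 2·72 = 152; e = 151.2 − 152 = -0.8
x=76: ŷ = 8 + 2·76 = 160; e = 161.4 − 160 = 1.4
x=77: ŷ = 8 + 2·77 = 162; e = 166.4 − 162 = 4.4
x=85: ŷ = 8 + 2·85 = 178; e = 179.6 − 178 = 1.6
x=96: ŷ = 8 + 2·96 = 200; e = 197.2 − 200 = -2.8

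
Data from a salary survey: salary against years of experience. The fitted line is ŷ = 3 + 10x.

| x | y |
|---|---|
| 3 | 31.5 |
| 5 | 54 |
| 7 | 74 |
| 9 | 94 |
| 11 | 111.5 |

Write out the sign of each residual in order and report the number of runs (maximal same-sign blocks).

x=3: ŷ = 3 + 10·3 = 33; r = 31.5 − 33 = -1.5
x=5: ŷ = 3 + 10·5 = 53; r = 54 − 53 = 1
x=7: ŷ = 3 + 10·7 = 73; r = 74 − 73 = 1
x=9: ŷ = 3 + 10·9 = 93; r = 94 − 93 = 1
x=11: ŷ = 3 + 10·11 = 113; r = 111.5 − 113 = -1.5
Signs: − + + + −
Runs: −×1, +×3, −×1 → 3

3 runs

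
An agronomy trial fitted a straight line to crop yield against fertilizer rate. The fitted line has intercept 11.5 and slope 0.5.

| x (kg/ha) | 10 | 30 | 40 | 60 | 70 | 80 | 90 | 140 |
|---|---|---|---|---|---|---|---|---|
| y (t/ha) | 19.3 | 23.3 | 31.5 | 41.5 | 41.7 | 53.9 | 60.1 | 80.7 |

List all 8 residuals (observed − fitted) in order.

x=10: ŷ = 11.5 + 0.5·10 = 16.5; r = 19.3 − 16.5 = 2.8
x=30: ŷ = 11.5 + 0.5·30 = 26.5; r = 23.3 − 26.5 = -3.2
x=40: ŷ = 11.5 + 0.5·40 = 31.5; r = 31.5 − 31.5 = 0
x=60: ŷ = 11.5 + 0.5·60 = 41.5; r = 41.5 − 41.5 = 0
x=70: ŷ = 11.5 + 0.5·70 = 46.5; r = 41.7 − 46.5 = -4.8
x=80: ŷ = 11.5 + 0.5·80 = 51.5; r = 53.9 − 51.5 = 2.4
x=90: ŷ = 11.5 + 0.5·90 = 56.5; r = 60.1 − 56.5 = 3.6
x=140: ŷ = 11.5 + 0.5·140 = 81.5; r = 80.7 − 81.5 = -0.8

2.8, -3.2, 0, 0, -4.8, 2.4, 3.6, -0.8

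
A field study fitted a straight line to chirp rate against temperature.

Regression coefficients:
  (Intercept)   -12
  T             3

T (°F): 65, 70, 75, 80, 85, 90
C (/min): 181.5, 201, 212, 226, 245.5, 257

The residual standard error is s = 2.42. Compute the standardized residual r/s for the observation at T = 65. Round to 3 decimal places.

Ĉ = -12 + 3·65 = 183
r = 181.5 − 183 = -1.5
r/s = -1.5 / 2.42 = -0.620

-0.620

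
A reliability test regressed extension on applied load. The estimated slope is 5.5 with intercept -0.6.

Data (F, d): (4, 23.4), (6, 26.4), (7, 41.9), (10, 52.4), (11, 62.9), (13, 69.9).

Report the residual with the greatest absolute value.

e = -6

F=4: ŷ = -0.6 + 5.5·4 = 21.4; e = 23.4 − 21.4 = 2
F=6: ŷ = -0.6 + 5.5·6 = 32.4; e = 26.4 − 32.4 = -6
F=7: ŷ = -0.6 + 5.5·7 = 37.9; e = 41.9 − 37.9 = 4
F=10: ŷ = -0.6 + 5.5·10 = 54.4; e = 52.4 − 54.4 = -2
F=11: ŷ = -0.6 + 5.5·11 = 59.9; e = 62.9 − 59.9 = 3
F=13: ŷ = -0.6 + 5.5·13 = 70.9; e = 69.9 − 70.9 = -1
Largest |e| is 6 at F = 6, residual -6.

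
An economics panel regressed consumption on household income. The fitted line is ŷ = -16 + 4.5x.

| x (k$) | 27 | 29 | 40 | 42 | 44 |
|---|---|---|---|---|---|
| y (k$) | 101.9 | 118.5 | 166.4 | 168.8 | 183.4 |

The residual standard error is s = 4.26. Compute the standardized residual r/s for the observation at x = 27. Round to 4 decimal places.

-0.8451

ŷ = -16 + 4.5·27 = 105.5
r = 101.9 − 105.5 = -3.6
r/s = -3.6 / 4.26 = -0.8451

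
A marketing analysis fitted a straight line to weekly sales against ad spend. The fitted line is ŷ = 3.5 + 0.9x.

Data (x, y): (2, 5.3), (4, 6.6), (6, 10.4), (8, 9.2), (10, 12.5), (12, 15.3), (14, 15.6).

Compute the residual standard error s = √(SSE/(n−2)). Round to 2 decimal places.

s = 1.10

x=2: ŷ = 3.5 + 0.9·2 = 5.3; e = 5.3 − 5.3 = 0
x=4: ŷ = 3.5 + 0.9·4 = 7.1; e = 6.6 − 7.1 = -0.5
x=6: ŷ = 3.5 + 0.9·6 = 8.9; e = 10.4 − 8.9 = 1.5
x=8: ŷ = 3.5 + 0.9·8 = 10.7; e = 9.2 − 10.7 = -1.5
x=10: ŷ = 3.5 + 0.9·10 = 12.5; e = 12.5 − 12.5 = 0
x=12: ŷ = 3.5 + 0.9·12 = 14.3; e = 15.3 − 14.3 = 1
x=14: ŷ = 3.5 + 0.9·14 = 16.1; e = 15.6 − 16.1 = -0.5
SSE = 0 + 0.25 + 2.25 + 2.25 + 0 + 1 + 0.25 = 6
s = √(6/5) = √1.2 ≈ 1.10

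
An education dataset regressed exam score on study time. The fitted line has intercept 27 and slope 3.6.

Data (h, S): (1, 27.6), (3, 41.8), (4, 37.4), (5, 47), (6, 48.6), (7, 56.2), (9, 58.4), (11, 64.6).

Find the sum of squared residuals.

SSE = 66

h=1: ŷ = 27 + 3.6·1 = 30.6; r = 27.6 − 30.6 = -3
h=3: ŷ = 27 + 3.6·3 = 37.8; r = 41.8 − 37.8 = 4
h=4: ŷ = 27 + 3.6·4 = 41.4; r = 37.4 − 41.4 = -4
h=5: ŷ = 27 + 3.6·5 = 45; r = 47 − 45 = 2
h=6: ŷ = 27 + 3.6·6 = 48.6; r = 48.6 − 48.6 = 0
h=7: ŷ = 27 + 3.6·7 = 52.2; r = 56.2 − 52.2 = 4
h=9: ŷ = 27 + 3.6·9 = 59.4; r = 58.4 − 59.4 = -1
h=11: ŷ = 27 + 3.6·11 = 66.6; r = 64.6 − 66.6 = -2
SSE = 9 + 16 + 16 + 4 + 0 + 16 + 1 + 4 = 66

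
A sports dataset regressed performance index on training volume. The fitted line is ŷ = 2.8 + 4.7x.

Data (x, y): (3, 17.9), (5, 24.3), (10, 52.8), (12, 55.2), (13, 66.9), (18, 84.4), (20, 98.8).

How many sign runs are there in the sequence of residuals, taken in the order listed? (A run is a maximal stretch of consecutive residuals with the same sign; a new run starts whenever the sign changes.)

x=3: ŷ = 2.8 + 4.7·3 = 16.9; r = 17.9 − 16.9 = 1
x=5: ŷ = 2.8 + 4.7·5 = 26.3; r = 24.3 − 26.3 = -2
x=10: ŷ = 2.8 + 4.7·10 = 49.8; r = 52.8 − 49.8 = 3
x=12: ŷ = 2.8 + 4.7·12 = 59.2; r = 55.2 − 59.2 = -4
x=13: ŷ = 2.8 + 4.7·13 = 63.9; r = 66.9 − 63.9 = 3
x=18: ŷ = 2.8 + 4.7·18 = 87.4; r = 84.4 − 87.4 = -3
x=20: ŷ = 2.8 + 4.7·20 = 96.8; r = 98.8 − 96.8 = 2
Signs: + − + − + − +
Runs: +×1, −×1, +×1, −×1, +×1, −×1, +×1 → 7

7 runs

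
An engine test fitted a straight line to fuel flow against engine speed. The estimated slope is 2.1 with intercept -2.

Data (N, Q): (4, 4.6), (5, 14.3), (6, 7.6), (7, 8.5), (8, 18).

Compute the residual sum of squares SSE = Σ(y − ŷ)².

SSE = 73.76

N=4: Q̂ = -2 + 2.1·4 = 6.4; e = 4.6 − 6.4 = -1.8
N=5: Q̂ = -2 + 2.1·5 = 8.5; e = 14.3 − 8.5 = 5.8
N=6: Q̂ = -2 + 2.1·6 = 10.6; e = 7.6 − 10.6 = -3
N=7: Q̂ = -2 + 2.1·7 = 12.7; e = 8.5 − 12.7 = -4.2
N=8: Q̂ = -2 + 2.1·8 = 14.8; e = 18 − 14.8 = 3.2
SSE = 3.24 + 33.64 + 9 + 17.64 + 10.24 = 73.76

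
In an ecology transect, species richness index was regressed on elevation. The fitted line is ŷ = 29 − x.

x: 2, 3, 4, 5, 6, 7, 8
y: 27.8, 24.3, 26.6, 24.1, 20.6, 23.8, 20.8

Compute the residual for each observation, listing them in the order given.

0.8, -1.7, 1.6, 0.1, -2.4, 1.8, -0.2

x=2: ŷ = 29 − 2 = 27; e = 27.8 − 27 = 0.8
x=3: ŷ = 29 − 3 = 26; e = 24.3 − 26 = -1.7
x=4: ŷ = 29 − 4 = 25; e = 26.6 − 25 = 1.6
x=5: ŷ = 29 − 5 = 24; e = 24.1 − 24 = 0.1
x=6: ŷ = 29 − 6 = 23; e = 20.6 − 23 = -2.4
x=7: ŷ = 29 − 7 = 22; e = 23.8 − 22 = 1.8
x=8: ŷ = 29 − 8 = 21; e = 20.8 − 21 = -0.2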